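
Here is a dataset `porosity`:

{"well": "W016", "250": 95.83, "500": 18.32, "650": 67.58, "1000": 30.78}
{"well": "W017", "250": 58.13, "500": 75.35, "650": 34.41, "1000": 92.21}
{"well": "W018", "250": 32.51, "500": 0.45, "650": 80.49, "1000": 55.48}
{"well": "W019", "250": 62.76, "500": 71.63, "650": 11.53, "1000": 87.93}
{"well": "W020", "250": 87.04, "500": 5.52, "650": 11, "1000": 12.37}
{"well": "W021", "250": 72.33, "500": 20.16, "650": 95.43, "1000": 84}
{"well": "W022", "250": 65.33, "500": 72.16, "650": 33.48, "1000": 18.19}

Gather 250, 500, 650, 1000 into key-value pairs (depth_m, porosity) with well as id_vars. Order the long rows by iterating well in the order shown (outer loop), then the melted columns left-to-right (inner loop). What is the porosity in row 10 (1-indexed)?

0.45

28 rows total (7 × 4). Row 10: index ⌊(10-1)/4⌋ = 2 into well → W018; (10-1) mod 4 = 1 into the melted columns → 500.
So row 10 is (W018, 500, 0.45); porosity = 0.45.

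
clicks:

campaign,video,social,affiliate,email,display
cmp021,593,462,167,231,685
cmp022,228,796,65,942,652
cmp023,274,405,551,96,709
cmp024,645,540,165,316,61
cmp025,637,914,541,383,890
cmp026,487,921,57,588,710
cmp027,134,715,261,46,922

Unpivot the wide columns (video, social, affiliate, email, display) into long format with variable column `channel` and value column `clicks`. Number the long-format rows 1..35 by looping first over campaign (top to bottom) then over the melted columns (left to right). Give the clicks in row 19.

316

35 rows total (7 × 5). Row 19: index ⌊(19-1)/5⌋ = 3 into campaign → cmp024; (19-1) mod 5 = 3 into the melted columns → email.
So row 19 is (cmp024, email, 316); clicks = 316.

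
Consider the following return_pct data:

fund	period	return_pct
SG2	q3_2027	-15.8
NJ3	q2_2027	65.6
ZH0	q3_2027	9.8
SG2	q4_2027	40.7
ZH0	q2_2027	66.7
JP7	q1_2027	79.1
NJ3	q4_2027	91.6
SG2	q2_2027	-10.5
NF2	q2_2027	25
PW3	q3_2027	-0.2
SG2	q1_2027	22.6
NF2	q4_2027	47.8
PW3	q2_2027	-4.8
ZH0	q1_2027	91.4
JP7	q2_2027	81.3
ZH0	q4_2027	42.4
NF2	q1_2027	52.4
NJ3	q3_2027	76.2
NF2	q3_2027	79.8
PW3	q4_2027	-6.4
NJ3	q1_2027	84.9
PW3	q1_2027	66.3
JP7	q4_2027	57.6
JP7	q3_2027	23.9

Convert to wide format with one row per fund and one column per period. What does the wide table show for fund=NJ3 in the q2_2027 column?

Wide layout: rows indexed by fund, columns are the 4 distinct period values (q3_2027, q2_2027, q4_2027, q1_2027).
Cell (fund=NJ3, period=q2_2027) draws from the long row where fund=NJ3 and period=q2_2027, which has return_pct=65.6.

65.6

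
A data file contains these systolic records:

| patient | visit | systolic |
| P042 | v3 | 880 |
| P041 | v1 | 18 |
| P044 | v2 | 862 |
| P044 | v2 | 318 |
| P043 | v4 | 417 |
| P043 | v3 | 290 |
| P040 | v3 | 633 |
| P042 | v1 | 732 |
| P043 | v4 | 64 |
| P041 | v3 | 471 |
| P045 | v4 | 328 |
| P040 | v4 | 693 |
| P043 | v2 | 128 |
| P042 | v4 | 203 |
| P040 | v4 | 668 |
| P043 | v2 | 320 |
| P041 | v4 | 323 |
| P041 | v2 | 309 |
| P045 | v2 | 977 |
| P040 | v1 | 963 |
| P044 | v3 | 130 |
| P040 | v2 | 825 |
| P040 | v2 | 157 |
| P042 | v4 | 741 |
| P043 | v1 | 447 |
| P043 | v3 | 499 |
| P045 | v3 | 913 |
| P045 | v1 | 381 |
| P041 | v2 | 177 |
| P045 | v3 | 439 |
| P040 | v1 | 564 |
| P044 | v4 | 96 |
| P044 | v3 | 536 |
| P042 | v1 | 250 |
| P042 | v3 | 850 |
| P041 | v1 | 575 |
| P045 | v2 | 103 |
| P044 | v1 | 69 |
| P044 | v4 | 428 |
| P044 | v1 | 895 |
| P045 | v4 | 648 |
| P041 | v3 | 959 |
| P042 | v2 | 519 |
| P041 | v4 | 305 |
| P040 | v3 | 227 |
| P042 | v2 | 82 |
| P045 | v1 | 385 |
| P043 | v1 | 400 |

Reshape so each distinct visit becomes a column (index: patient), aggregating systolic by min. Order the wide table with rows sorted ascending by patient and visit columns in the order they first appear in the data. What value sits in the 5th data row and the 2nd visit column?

With rows sorted ascending by patient, row 5 is patient=P044. visit columns in first-appearance order: v3, v1, v2, v4; column 2 is v1.
Long rows with patient=P044, visit=v1: min(69, 895) = 69.

69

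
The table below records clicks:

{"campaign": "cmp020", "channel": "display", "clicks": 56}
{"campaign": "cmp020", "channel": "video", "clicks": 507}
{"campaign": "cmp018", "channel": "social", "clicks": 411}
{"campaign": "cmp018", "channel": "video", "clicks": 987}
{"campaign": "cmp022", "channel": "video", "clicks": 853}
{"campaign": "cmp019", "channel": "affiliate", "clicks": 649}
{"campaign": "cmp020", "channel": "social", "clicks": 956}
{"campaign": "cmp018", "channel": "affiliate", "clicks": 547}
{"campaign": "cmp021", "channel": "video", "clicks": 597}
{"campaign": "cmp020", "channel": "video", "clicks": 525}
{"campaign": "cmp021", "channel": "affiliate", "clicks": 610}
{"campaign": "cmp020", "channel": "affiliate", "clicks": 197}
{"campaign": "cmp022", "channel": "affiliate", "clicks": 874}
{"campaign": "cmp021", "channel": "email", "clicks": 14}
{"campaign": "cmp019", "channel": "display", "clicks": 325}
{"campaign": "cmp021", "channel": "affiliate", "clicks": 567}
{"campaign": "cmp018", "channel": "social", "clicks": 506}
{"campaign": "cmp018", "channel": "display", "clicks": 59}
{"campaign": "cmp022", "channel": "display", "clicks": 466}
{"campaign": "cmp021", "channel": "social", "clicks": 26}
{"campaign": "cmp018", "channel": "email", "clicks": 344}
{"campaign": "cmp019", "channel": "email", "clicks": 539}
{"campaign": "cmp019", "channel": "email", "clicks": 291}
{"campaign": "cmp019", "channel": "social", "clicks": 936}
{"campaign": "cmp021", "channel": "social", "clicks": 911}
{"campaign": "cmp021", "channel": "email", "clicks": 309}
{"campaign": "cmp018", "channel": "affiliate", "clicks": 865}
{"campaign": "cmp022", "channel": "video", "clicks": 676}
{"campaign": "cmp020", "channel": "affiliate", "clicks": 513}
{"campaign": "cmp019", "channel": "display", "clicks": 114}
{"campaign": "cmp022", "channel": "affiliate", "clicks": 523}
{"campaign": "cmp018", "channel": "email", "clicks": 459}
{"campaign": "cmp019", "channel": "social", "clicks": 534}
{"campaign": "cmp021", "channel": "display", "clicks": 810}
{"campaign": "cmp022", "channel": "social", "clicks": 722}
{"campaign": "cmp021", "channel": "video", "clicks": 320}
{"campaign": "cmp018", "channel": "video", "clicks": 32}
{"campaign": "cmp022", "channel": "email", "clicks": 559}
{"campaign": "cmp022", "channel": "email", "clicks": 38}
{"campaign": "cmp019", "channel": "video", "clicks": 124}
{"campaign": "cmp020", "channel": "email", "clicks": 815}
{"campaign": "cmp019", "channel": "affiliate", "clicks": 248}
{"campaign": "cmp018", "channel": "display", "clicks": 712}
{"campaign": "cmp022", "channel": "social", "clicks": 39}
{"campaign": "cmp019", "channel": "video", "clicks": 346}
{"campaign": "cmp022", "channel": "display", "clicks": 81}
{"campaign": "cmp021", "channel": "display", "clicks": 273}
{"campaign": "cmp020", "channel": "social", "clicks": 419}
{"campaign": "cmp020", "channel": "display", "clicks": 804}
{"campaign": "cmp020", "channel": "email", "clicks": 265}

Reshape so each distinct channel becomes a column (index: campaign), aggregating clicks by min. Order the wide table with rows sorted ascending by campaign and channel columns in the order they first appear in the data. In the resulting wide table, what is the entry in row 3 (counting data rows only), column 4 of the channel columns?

With rows sorted ascending by campaign, row 3 is campaign=cmp020. channel columns in first-appearance order: display, video, social, affiliate, email; column 4 is affiliate.
Long rows with campaign=cmp020, channel=affiliate: min(197, 513) = 197.

197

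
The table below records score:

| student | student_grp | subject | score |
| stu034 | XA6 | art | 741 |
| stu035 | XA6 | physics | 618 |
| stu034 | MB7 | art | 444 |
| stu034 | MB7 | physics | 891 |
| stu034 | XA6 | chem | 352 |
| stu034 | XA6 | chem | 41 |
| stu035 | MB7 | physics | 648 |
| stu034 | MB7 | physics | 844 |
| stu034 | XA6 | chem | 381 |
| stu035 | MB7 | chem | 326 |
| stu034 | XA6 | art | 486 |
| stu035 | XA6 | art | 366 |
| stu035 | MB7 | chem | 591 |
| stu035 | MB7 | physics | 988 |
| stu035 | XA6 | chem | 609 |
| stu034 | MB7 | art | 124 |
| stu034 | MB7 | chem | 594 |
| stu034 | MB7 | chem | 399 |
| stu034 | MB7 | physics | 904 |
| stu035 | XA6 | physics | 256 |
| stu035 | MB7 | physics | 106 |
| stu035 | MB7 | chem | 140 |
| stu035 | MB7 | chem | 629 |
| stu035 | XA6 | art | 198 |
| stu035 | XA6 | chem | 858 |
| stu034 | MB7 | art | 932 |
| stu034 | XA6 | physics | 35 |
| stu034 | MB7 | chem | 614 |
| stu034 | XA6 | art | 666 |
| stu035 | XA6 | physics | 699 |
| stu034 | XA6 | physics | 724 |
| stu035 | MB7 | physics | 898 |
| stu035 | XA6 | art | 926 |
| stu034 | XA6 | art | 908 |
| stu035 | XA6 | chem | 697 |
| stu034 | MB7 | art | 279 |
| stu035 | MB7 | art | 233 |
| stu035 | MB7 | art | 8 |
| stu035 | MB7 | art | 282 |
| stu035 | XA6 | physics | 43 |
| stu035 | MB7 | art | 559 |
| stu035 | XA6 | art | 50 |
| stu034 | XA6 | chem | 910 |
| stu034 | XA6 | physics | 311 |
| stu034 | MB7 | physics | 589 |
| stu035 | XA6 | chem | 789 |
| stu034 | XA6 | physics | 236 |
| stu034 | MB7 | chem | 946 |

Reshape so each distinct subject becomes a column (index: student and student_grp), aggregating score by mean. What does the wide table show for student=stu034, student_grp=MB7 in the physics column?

807

Rows with student=stu034, student_grp=MB7 and subject=physics: score values are 891, 844, 904, 589.
(891 + 844 + 904 + 589) / 4 = 807.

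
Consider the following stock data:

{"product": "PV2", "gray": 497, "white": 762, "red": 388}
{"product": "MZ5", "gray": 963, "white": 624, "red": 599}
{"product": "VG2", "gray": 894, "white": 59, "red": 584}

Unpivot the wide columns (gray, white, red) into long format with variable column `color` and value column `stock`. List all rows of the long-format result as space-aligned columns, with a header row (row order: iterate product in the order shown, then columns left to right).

Each (product, column) pair becomes one row: 3 × 3 = 9 rows.
For example, (PV2, gray) → stock=497.

product  color  stock
PV2      gray   497  
PV2      white  762  
PV2      red    388  
MZ5      gray   963  
MZ5      white  624  
MZ5      red    599  
VG2      gray   894  
VG2      white  59   
VG2      red    584  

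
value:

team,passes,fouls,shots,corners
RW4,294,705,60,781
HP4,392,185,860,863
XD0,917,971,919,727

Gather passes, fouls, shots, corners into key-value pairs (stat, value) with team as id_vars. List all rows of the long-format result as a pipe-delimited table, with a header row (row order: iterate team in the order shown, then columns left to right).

| team | stat | value |
| RW4 | passes | 294 |
| RW4 | fouls | 705 |
| RW4 | shots | 60 |
| RW4 | corners | 781 |
| HP4 | passes | 392 |
| HP4 | fouls | 185 |
| HP4 | shots | 860 |
| HP4 | corners | 863 |
| XD0 | passes | 917 |
| XD0 | fouls | 971 |
| XD0 | shots | 919 |
| XD0 | corners | 727 |

Each (team, column) pair becomes one row: 3 × 4 = 12 rows.
For example, (RW4, passes) → value=294.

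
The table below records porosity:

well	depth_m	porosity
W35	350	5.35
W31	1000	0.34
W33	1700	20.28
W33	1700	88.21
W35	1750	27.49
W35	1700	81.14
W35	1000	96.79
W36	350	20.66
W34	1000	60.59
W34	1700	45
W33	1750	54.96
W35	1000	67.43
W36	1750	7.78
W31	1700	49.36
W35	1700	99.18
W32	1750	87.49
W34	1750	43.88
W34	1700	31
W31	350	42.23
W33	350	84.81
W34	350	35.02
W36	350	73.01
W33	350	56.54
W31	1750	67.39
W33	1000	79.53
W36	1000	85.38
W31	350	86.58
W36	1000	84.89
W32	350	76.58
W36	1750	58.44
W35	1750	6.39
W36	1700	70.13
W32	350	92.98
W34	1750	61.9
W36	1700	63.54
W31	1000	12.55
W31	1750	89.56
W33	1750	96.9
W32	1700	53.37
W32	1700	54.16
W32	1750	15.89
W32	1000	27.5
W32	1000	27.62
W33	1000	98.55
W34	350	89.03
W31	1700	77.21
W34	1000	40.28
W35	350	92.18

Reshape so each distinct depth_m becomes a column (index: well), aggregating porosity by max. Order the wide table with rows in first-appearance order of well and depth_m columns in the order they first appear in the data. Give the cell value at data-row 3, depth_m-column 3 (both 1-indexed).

88.21

With rows in first-appearance order of well, row 3 is well=W33. depth_m columns in first-appearance order: 350, 1000, 1700, 1750; column 3 is 1700.
Long rows with well=W33, depth_m=1700: max(20.28, 88.21) = 88.21.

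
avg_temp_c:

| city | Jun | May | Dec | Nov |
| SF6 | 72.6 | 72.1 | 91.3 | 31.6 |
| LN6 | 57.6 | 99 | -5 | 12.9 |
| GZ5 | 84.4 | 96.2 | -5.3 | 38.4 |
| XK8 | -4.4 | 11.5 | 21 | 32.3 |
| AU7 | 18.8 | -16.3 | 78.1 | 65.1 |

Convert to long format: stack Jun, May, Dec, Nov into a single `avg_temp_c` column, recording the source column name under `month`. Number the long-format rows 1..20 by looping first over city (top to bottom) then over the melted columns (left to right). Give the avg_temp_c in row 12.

20 rows total (5 × 4). Row 12: index ⌊(12-1)/4⌋ = 2 into city → GZ5; (12-1) mod 4 = 3 into the melted columns → Nov.
So row 12 is (GZ5, Nov, 38.4); avg_temp_c = 38.4.

38.4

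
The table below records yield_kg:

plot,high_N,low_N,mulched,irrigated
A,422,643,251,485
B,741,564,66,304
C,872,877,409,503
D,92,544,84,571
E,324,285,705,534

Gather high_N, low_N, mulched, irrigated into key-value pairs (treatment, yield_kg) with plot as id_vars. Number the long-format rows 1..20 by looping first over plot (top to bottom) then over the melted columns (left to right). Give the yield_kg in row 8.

20 rows total (5 × 4). Row 8: index ⌊(8-1)/4⌋ = 1 into plot → B; (8-1) mod 4 = 3 into the melted columns → irrigated.
So row 8 is (B, irrigated, 304); yield_kg = 304.

304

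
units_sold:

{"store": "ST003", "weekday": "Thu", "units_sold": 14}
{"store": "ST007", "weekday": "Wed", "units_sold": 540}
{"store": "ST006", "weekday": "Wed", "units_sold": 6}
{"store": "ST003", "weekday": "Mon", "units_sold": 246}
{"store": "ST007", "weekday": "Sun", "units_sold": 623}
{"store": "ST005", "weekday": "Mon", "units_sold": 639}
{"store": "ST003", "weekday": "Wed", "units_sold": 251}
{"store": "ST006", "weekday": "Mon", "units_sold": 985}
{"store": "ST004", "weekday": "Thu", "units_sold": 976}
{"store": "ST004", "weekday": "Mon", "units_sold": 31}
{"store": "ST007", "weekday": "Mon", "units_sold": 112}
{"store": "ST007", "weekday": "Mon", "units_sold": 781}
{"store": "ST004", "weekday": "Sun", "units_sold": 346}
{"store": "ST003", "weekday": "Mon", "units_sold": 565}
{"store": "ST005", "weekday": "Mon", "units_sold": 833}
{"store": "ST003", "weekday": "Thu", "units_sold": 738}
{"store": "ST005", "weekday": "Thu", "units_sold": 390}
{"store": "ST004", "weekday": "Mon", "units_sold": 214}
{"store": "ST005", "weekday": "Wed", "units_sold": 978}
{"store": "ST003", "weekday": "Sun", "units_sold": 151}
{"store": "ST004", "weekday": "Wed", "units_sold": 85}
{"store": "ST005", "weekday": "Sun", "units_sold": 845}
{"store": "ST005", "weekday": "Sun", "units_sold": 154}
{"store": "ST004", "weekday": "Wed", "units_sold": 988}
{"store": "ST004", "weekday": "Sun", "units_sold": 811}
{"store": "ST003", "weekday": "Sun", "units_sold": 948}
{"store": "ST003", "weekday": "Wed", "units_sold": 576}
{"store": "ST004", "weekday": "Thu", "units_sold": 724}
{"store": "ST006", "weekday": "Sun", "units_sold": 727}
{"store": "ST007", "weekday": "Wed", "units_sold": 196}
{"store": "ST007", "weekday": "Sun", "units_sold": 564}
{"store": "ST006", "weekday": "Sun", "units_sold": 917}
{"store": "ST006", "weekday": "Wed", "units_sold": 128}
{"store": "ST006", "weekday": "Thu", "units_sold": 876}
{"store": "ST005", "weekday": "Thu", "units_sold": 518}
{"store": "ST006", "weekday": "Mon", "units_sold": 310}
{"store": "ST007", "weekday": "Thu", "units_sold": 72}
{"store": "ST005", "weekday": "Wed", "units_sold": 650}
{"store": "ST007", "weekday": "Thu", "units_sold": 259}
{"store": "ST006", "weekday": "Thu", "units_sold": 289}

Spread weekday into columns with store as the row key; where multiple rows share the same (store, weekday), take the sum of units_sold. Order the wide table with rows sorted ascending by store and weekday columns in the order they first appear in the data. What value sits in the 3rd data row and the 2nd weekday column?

With rows sorted ascending by store, row 3 is store=ST005. weekday columns in first-appearance order: Thu, Wed, Mon, Sun; column 2 is Wed.
Long rows with store=ST005, weekday=Wed: 978 + 650 = 1628.

1628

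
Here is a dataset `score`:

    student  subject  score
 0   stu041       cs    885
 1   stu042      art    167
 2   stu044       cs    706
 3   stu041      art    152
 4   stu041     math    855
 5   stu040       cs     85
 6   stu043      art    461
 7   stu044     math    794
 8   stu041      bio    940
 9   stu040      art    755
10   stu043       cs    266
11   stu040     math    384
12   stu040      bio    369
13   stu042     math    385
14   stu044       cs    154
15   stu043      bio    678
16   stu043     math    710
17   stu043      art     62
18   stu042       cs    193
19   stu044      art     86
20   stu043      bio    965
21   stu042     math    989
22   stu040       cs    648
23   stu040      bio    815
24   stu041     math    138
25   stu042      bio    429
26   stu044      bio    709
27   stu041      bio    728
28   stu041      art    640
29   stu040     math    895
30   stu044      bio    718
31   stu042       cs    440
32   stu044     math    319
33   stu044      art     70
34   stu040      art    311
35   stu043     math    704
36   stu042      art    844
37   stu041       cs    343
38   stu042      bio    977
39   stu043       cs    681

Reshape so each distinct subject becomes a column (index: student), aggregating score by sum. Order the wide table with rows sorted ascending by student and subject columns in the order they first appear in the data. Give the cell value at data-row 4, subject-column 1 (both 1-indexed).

947

With rows sorted ascending by student, row 4 is student=stu043. subject columns in first-appearance order: cs, art, math, bio; column 1 is cs.
Long rows with student=stu043, subject=cs: 266 + 681 = 947.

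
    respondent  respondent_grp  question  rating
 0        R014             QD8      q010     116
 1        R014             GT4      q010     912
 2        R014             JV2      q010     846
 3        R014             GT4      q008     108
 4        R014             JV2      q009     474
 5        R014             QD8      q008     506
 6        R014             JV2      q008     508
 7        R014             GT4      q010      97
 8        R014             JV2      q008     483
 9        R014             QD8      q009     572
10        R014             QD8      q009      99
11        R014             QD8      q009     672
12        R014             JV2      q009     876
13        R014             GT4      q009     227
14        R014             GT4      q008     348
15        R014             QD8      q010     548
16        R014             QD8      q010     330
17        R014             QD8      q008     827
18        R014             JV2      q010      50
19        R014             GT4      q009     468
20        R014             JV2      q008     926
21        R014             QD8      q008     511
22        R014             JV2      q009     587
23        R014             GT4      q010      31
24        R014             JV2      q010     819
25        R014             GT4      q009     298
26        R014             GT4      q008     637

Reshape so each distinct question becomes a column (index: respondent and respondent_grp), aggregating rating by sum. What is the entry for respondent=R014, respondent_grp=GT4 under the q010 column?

1040

Rows with respondent=R014, respondent_grp=GT4 and question=q010: rating values are 912, 97, 31.
912 + 97 + 31 = 1040.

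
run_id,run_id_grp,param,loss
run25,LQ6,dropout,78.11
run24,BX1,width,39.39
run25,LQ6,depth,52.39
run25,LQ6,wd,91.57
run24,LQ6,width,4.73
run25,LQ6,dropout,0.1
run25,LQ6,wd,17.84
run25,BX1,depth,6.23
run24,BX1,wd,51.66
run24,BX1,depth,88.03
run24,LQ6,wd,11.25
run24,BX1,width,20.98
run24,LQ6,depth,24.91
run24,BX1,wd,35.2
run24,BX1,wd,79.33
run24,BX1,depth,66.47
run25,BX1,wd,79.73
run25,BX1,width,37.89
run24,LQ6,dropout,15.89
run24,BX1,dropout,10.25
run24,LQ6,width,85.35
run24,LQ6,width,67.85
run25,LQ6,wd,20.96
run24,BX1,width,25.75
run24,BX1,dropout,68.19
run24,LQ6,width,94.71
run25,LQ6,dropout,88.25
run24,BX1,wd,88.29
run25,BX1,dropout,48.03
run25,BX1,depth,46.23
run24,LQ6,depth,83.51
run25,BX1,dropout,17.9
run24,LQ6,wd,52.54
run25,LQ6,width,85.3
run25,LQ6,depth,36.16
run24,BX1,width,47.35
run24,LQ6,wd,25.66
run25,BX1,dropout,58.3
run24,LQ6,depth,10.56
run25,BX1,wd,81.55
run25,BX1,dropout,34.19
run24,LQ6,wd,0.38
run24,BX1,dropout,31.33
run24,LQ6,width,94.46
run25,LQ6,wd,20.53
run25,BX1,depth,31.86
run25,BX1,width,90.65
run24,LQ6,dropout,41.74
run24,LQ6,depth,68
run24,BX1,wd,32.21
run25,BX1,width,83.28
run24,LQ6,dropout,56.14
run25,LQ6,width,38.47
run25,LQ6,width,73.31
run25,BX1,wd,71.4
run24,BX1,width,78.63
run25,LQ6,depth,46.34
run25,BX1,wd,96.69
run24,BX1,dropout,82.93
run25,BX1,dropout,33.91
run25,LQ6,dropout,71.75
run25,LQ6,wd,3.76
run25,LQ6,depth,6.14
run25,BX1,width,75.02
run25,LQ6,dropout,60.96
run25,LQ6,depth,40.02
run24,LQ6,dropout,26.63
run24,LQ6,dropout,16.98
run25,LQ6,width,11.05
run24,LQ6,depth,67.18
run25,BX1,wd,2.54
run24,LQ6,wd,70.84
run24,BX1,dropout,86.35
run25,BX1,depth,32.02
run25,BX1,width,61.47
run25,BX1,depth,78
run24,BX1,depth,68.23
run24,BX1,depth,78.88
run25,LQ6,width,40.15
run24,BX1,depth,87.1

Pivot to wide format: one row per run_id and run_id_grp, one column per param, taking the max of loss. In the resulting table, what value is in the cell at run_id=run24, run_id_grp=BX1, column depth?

Rows with run_id=run24, run_id_grp=BX1 and param=depth: loss values are 88.03, 66.47, 68.23, 78.88, 87.1.
max(88.03, 66.47, 68.23, 78.88, 87.1) = 88.03.

88.03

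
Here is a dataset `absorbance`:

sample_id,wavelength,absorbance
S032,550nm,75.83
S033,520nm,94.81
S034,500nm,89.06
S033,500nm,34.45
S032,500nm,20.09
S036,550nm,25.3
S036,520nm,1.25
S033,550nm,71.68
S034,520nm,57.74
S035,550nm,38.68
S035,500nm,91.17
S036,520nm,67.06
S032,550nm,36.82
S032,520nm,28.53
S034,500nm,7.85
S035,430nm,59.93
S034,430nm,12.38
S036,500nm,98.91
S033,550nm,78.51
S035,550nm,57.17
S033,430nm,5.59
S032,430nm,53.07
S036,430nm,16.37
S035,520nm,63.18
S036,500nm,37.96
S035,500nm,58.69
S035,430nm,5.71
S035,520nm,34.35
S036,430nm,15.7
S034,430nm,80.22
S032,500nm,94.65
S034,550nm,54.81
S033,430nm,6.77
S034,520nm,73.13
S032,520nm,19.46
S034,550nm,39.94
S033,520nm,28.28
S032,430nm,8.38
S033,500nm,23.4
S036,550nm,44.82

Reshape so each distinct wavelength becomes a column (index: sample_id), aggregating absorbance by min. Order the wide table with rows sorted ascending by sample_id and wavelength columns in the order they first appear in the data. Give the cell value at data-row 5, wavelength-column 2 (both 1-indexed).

1.25

With rows sorted ascending by sample_id, row 5 is sample_id=S036. wavelength columns in first-appearance order: 550nm, 520nm, 500nm, 430nm; column 2 is 520nm.
Long rows with sample_id=S036, wavelength=520nm: min(1.25, 67.06) = 1.25.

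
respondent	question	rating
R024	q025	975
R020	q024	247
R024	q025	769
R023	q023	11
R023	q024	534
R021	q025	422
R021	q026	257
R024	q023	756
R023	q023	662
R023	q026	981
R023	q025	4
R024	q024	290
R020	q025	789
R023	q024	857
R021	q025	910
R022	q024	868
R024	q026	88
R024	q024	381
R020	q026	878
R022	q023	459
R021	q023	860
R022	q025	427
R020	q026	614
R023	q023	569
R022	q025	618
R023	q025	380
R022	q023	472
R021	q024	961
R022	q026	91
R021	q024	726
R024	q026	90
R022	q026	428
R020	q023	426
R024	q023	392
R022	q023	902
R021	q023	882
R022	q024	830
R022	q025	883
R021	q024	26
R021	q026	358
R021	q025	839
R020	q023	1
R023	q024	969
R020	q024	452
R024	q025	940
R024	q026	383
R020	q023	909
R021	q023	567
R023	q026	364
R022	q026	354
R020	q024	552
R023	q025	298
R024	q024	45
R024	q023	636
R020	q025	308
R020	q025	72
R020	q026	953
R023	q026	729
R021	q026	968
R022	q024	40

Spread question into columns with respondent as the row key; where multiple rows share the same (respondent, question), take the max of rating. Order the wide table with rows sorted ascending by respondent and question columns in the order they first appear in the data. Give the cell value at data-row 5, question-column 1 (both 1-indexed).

975

With rows sorted ascending by respondent, row 5 is respondent=R024. question columns in first-appearance order: q025, q024, q023, q026; column 1 is q025.
Long rows with respondent=R024, question=q025: max(975, 769, 940) = 975.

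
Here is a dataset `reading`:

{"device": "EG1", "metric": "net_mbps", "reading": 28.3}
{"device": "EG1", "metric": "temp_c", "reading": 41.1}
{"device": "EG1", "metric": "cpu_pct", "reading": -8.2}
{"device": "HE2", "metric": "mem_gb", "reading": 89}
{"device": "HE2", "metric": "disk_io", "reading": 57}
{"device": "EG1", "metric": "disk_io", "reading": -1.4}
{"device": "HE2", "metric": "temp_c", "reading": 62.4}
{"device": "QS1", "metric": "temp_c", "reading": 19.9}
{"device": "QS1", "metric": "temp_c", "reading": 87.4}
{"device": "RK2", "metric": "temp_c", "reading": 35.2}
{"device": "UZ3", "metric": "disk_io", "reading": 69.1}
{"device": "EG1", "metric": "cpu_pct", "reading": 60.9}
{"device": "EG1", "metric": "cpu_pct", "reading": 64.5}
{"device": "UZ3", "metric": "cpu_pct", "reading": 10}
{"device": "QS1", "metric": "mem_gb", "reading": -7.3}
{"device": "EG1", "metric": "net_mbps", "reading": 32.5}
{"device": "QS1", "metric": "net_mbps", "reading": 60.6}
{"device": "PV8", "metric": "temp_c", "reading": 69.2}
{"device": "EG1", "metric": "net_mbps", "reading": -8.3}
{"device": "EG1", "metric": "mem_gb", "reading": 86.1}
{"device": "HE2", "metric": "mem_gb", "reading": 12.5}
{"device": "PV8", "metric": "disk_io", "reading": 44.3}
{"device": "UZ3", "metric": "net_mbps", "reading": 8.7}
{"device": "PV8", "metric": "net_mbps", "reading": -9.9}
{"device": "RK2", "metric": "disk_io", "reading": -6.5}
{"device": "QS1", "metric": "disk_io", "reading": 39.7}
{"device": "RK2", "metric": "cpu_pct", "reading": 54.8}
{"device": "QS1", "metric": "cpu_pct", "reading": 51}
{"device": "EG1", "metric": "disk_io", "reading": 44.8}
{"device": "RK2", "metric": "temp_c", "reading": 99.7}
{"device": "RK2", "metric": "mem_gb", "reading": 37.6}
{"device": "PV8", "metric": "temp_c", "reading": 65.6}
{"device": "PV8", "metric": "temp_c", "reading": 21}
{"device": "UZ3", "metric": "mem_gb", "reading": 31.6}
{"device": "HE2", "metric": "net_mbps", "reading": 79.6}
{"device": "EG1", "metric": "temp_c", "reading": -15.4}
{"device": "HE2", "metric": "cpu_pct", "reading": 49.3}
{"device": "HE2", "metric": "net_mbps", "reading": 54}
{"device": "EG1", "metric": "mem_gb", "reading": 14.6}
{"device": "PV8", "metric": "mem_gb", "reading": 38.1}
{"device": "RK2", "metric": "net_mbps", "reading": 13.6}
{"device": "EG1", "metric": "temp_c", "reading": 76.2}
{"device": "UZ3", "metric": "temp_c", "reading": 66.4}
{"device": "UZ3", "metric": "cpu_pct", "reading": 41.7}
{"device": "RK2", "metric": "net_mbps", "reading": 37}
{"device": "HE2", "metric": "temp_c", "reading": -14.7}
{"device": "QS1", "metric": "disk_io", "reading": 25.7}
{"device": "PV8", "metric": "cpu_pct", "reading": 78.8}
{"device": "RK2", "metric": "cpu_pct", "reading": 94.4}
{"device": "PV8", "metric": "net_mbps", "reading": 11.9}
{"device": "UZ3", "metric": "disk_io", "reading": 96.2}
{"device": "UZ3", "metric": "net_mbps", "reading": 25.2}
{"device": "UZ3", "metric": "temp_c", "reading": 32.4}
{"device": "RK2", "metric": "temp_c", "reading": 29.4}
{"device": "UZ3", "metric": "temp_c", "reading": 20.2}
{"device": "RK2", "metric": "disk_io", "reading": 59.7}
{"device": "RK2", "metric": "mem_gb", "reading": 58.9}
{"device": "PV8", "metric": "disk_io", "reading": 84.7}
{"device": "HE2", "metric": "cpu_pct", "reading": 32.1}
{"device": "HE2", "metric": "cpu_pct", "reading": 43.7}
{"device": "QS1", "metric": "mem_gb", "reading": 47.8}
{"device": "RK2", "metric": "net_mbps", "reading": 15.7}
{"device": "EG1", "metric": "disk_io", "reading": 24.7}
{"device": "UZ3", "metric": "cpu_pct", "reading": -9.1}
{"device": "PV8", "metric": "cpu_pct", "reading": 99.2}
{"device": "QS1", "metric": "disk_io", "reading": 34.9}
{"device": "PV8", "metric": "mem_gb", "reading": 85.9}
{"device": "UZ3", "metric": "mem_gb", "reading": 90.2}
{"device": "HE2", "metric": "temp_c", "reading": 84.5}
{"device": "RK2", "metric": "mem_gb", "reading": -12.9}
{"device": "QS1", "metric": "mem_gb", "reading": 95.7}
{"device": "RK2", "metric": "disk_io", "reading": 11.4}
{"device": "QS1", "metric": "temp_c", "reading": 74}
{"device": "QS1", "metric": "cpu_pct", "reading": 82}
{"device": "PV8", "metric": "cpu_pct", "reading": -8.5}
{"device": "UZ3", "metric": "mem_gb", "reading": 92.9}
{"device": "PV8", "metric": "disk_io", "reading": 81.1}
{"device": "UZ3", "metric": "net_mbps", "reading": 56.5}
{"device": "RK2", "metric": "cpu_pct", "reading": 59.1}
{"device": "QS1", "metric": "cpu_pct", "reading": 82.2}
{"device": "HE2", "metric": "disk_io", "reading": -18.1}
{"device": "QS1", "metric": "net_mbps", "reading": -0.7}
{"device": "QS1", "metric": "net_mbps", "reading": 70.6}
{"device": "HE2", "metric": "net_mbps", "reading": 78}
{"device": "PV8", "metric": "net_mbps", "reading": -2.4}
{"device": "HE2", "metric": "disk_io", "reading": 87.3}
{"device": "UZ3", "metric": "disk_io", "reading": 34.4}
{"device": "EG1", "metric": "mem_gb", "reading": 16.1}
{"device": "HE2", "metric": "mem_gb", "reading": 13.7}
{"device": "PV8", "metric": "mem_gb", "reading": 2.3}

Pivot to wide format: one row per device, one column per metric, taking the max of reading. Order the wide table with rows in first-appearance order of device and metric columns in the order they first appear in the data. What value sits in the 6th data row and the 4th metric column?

85.9

With rows in first-appearance order of device, row 6 is device=PV8. metric columns in first-appearance order: net_mbps, temp_c, cpu_pct, mem_gb, disk_io; column 4 is mem_gb.
Long rows with device=PV8, metric=mem_gb: max(38.1, 85.9, 2.3) = 85.9.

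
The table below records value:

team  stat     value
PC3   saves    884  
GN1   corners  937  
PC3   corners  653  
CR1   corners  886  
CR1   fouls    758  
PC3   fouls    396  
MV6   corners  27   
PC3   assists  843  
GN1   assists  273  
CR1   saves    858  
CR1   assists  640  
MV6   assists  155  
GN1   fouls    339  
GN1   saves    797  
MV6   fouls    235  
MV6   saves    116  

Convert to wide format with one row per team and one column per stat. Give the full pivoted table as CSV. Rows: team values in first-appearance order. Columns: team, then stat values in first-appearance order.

Columns: team plus the 4 distinct stat values (saves, corners, fouls, assists).
For example, row PC3 column saves takes value=884 from the long row (PC3, saves).

team,saves,corners,fouls,assists
PC3,884,653,396,843
GN1,797,937,339,273
CR1,858,886,758,640
MV6,116,27,235,155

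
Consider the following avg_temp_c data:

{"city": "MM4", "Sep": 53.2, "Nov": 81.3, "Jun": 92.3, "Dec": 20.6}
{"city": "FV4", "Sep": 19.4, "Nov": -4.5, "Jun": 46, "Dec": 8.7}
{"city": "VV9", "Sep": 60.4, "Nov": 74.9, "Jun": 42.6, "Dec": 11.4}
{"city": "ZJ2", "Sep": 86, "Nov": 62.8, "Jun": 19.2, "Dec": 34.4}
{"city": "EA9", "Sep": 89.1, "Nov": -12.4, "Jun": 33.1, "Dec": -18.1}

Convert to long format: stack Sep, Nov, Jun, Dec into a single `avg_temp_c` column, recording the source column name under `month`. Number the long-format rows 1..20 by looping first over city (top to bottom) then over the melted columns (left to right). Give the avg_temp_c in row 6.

-4.5

20 rows total (5 × 4). Row 6: index ⌊(6-1)/4⌋ = 1 into city → FV4; (6-1) mod 4 = 1 into the melted columns → Nov.
So row 6 is (FV4, Nov, -4.5); avg_temp_c = -4.5.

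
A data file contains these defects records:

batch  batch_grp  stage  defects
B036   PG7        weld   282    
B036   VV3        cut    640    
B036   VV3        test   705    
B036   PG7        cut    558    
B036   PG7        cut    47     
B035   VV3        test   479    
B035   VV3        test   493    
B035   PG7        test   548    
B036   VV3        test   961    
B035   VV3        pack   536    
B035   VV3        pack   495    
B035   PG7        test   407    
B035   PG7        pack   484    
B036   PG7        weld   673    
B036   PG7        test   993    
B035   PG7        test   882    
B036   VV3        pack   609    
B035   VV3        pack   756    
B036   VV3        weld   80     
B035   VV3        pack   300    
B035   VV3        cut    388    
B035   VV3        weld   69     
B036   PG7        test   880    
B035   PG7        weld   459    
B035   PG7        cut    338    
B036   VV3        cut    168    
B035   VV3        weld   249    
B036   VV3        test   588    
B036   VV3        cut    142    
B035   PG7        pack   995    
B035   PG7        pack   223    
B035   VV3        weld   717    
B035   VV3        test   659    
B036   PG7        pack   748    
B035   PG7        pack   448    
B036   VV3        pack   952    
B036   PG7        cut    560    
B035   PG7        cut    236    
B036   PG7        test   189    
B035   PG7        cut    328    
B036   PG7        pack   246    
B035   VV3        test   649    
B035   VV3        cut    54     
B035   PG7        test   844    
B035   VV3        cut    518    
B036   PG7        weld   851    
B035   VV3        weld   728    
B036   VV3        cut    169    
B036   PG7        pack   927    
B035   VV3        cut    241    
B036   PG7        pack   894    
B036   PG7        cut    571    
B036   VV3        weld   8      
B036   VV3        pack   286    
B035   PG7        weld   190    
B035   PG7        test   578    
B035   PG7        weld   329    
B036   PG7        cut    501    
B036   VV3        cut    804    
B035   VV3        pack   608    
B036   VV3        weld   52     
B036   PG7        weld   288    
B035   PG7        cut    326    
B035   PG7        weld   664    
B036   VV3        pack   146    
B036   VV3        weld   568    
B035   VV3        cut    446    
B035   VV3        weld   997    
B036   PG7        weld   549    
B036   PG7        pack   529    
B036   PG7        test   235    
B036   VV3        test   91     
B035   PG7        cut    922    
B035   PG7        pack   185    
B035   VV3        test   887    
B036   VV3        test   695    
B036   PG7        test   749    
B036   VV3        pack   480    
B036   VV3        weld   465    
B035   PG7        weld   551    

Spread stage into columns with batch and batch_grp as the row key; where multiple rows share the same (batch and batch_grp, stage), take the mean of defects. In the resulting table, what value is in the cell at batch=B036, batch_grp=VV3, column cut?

384.60

Rows with batch=B036, batch_grp=VV3 and stage=cut: defects values are 640, 168, 142, 169, 804.
(640 + 168 + 142 + 169 + 804) / 5 = 384.60.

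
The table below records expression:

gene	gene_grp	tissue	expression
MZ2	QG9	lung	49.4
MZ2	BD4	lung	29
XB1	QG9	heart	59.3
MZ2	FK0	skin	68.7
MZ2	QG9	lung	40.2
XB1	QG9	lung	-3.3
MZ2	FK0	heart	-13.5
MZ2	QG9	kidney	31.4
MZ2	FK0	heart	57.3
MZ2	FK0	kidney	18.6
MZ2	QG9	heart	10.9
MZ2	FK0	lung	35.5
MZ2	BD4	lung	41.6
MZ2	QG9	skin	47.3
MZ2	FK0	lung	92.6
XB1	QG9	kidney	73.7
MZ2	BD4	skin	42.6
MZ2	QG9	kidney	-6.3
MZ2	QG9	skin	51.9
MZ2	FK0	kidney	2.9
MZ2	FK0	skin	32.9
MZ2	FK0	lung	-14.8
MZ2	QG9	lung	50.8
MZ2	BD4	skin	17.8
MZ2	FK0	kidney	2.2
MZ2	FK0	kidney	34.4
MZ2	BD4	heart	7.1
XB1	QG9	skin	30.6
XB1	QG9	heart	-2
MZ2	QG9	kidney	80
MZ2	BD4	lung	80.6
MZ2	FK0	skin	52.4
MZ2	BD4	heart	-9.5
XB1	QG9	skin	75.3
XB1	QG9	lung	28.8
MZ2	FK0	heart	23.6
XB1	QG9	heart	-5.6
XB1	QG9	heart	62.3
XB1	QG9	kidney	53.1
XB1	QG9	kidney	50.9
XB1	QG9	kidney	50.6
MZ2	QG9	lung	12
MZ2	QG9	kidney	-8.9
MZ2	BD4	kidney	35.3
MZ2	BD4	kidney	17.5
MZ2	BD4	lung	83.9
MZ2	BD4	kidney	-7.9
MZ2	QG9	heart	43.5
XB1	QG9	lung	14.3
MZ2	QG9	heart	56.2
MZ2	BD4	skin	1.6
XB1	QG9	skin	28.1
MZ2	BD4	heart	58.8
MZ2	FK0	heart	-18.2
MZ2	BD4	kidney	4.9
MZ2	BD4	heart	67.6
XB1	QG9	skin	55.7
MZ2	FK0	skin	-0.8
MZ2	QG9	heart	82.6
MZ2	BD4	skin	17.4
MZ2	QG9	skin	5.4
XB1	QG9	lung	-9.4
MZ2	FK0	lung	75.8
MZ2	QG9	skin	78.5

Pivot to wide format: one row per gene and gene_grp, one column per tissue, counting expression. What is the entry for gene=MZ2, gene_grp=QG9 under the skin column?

Rows with gene=MZ2, gene_grp=QG9 and tissue=skin: expression values are 47.3, 51.9, 5.4, 78.5.
4 rows match — count = 4.

4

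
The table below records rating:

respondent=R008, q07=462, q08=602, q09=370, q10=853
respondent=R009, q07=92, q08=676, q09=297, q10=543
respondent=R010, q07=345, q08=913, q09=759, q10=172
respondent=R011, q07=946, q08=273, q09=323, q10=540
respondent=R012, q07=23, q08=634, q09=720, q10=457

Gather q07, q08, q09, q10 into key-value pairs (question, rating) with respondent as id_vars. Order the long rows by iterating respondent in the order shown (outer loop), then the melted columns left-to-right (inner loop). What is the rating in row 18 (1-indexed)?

20 rows total (5 × 4). Row 18: index ⌊(18-1)/4⌋ = 4 into respondent → R012; (18-1) mod 4 = 1 into the melted columns → q08.
So row 18 is (R012, q08, 634); rating = 634.

634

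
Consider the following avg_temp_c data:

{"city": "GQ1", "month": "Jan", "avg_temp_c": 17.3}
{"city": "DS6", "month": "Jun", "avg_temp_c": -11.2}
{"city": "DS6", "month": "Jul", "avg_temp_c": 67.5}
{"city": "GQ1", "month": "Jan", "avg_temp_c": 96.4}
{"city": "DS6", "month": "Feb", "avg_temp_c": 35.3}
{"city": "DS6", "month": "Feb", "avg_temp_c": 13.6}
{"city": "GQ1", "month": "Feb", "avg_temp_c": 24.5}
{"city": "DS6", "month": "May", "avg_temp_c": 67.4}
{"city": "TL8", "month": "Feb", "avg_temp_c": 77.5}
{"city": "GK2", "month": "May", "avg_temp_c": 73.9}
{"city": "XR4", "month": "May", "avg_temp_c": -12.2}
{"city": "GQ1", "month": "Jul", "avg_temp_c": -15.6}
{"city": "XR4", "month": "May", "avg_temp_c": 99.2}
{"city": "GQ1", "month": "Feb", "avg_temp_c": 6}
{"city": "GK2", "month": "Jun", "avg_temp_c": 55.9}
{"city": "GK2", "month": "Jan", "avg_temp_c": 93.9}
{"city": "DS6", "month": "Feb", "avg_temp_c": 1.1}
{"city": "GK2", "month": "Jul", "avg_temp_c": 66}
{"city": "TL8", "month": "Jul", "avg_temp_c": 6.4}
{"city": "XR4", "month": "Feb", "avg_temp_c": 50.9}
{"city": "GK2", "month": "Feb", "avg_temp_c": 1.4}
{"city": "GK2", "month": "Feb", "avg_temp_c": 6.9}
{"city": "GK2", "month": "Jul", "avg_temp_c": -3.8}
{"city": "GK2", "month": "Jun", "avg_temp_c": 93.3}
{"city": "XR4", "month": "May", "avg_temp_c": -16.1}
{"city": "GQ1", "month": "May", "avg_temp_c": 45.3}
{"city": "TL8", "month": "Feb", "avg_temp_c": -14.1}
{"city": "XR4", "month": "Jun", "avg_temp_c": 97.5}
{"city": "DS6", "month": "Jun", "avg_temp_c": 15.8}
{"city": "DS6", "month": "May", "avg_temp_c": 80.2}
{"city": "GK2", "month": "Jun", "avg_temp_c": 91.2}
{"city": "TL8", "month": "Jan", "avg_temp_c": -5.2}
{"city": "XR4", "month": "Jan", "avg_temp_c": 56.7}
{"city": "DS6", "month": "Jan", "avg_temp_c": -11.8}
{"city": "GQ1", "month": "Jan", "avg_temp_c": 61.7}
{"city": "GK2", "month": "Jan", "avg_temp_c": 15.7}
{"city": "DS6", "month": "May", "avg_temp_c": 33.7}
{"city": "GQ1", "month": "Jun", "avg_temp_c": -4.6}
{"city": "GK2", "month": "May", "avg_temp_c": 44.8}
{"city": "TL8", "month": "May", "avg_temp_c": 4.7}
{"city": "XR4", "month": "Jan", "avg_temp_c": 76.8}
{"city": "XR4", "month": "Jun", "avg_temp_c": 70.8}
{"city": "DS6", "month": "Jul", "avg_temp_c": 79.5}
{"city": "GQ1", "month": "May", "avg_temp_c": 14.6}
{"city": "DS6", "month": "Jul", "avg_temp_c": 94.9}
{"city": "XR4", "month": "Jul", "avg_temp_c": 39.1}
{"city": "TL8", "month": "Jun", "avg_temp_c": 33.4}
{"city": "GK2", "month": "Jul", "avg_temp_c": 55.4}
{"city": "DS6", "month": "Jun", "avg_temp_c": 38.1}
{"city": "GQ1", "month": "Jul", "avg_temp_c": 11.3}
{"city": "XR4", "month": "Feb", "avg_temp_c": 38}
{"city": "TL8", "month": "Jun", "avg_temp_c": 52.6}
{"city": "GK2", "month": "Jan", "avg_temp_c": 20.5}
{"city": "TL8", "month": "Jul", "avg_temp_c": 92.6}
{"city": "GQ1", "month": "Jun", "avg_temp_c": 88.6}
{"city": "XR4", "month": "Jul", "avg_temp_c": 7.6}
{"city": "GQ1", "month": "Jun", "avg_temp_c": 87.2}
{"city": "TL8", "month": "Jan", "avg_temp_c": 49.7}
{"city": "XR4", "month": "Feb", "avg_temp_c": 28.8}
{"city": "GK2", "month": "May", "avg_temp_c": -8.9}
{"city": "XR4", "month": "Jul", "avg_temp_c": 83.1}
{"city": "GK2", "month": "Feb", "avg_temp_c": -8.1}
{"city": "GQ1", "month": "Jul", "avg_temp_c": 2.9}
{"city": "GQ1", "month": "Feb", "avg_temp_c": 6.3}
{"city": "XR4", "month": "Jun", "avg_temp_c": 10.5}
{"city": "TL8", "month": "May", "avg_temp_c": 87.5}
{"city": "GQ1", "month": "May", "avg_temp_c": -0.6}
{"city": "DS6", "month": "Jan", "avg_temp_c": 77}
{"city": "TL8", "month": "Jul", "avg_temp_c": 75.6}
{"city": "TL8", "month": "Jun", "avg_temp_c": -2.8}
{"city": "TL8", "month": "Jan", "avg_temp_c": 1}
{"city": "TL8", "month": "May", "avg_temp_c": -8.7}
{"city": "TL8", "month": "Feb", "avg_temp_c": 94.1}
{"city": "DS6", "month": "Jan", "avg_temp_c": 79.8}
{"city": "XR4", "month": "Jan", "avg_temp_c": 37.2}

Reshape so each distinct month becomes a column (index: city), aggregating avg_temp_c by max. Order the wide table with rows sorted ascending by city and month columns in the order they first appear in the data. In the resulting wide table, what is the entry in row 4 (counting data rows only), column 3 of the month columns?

92.6

With rows sorted ascending by city, row 4 is city=TL8. month columns in first-appearance order: Jan, Jun, Jul, Feb, May; column 3 is Jul.
Long rows with city=TL8, month=Jul: max(6.4, 92.6, 75.6) = 92.6.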